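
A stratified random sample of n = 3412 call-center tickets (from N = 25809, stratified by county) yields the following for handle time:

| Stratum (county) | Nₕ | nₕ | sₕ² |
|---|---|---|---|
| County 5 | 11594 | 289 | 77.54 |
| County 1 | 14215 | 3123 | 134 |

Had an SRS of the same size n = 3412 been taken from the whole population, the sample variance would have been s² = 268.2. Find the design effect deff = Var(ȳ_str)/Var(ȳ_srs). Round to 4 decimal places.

Var(ȳ_str) = Σ Wₕ²(1−fₕ)sₕ²/nₕ with Wₕ = Nₕ/25809:
  County 5: (11594/25809)²·(1−289/11594)·77.54/289 = 0.052794595
  County 1: (14215/25809)²·(1−3123/14215)·134/3123 = 0.010156573
  → Var(ȳ_str) = 0.062951168.
Var(ȳ_srs) = (1 − 3412/25809)·268.2/3412 = 0.0682132.
deff = 0.062951168 / 0.0682132 = 0.9229.

0.9229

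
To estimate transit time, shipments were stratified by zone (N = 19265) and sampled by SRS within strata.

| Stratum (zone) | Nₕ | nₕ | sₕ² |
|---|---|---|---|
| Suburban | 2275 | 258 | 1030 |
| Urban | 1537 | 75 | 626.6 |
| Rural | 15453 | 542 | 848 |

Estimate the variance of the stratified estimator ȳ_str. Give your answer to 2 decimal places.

1.07

Var(ȳ_str) = Σₕ Wₕ²(1 − fₕ)sₕ²/nₕ with Wₕ = Nₕ/N, N = 19265.
Suburban: Wₕ = 0.11808980; term = 0.11808980²·(1 − 0.11340659)·1030/258 = 0.04935905.
Urban: Wₕ = 0.07978199; term = 0.07978199²·(1 − 0.04879636)·626.6/75 = 0.050583904.
Rural: Wₕ = 0.80212821; term = 0.80212821²·(1 − 0.03507410)·848/542 = 0.9713553.
Sum = 1.0712983.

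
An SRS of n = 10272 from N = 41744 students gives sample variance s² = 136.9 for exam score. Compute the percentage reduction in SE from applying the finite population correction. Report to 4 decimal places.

f = n/N = 10272/41744 = 0.24607129.
SE_no-fpc = √(s²/n) = 0.11544476; SE_fpc = √((1−f)s²/n) = 0.10023961.
Ratio = √(1−f) = 0.86829068. Reduction = 100·(1 − 0.86829068) = 13.1709%.

13.1709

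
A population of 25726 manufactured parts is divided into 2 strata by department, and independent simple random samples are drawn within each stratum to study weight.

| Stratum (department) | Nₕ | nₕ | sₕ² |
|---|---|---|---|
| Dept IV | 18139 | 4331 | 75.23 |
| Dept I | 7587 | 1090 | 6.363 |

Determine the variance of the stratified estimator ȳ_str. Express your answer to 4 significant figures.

0.007008

Var(ȳ_str) = Σₕ Wₕ²(1 − fₕ)sₕ²/nₕ with Wₕ = Nₕ/N, N = 25726.
Dept IV: Wₕ = 0.70508435; term = 0.70508435²·(1 − 0.23876730)·75.23/4331 = 0.0065735878.
Dept I: Wₕ = 0.29491565; term = 0.29491565²·(1 − 0.14366680)·6.363/1090 = 4.3478429 × 10^-4.
Sum = 0.0070083721.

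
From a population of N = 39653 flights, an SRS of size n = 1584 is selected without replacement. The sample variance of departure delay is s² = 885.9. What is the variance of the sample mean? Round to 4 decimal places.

Under SRS without replacement, Var(ȳ) = (1 − f)·s²/n with f = n/N = 1584/39653 = 0.03994654.
Var(ȳ) = (1 − 0.03994654)·885.9/1584 = 0.96005346·0.5592803 = 0.53693899.

0.5369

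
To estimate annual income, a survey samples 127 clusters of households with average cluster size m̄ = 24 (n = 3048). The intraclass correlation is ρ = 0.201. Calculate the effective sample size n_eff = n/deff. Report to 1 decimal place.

deff = 1 + (24 − 1)·0.201 = 1 + 4.623 = 5.623.
n_eff = 3048 / 5.623 = 542.1.

542.1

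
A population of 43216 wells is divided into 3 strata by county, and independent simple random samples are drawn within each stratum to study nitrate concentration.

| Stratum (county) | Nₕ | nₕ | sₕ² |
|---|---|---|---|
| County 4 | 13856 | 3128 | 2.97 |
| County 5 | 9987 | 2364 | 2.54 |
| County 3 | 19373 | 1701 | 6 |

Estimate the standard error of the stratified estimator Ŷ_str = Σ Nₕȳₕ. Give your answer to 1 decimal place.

1196.1

Var(Ŷ_str) = Σₕ Nₕ²(1 − fₕ)sₕ²/nₕ.
County 4: 13856²·(1 − 3128/13856)·2.97/3128 = 141138.78.
County 5: 9987²·(1 − 2364/9987)·2.54/2364 = 81798.853.
County 3: 19373²·(1 − 1701/19373)·6/1701 = 1.2076178 × 10^6.
Sum = 1.4305554 × 10^6.
SE = √(1.4305554 × 10^6) = 1196.1.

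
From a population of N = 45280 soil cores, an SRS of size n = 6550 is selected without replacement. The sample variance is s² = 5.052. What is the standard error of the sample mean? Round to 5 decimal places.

0.02569

Under SRS without replacement, Var(ȳ) = (1 − f)·s²/n with f = n/N = 6550/45280 = 0.14465548.
Var(ȳ) = (1 − 0.14465548)·5.052/6550 = 0.85534452·7.7129771 × 10^-4 = 6.5972527 × 10^-4.
SE(ȳ) = √(6.5972527 × 10^-4) = 0.02569.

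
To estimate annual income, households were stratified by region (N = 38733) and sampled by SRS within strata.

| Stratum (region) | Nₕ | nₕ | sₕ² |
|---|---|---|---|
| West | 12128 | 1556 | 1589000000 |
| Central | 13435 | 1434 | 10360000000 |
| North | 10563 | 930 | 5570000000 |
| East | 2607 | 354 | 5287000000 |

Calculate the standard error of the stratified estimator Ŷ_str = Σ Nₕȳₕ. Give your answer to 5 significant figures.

4.4642 × 10^7

Var(Ŷ_str) = Σₕ Nₕ²(1 − fₕ)sₕ²/nₕ.
West: 12128²·(1 − 1556/12128)·1589000000/1556 = 1.3093648 × 10^14.
Central: 13435²·(1 − 1434/13435)·10360000000/1434 = 1.1648385 × 10^15.
North: 10563²·(1 − 930/10563)·5570000000/930 = 6.0942615 × 10^14.
East: 2607²·(1 − 354/2607)·5287000000/354 = 8.7721949 × 10^13.
Sum = 1.9929231 × 10^15.
SE = √(1.9929231 × 10^15) = 4.4642 × 10^7.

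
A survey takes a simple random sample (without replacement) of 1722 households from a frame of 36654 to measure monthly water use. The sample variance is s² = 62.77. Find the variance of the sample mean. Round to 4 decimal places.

Under SRS without replacement, Var(ȳ) = (1 − f)·s²/n with f = n/N = 1722/36654 = 0.04697987.
Var(ȳ) = (1 − 0.04697987)·62.77/1722 = 0.95302013·0.0364518 = 0.0347393.

0.0347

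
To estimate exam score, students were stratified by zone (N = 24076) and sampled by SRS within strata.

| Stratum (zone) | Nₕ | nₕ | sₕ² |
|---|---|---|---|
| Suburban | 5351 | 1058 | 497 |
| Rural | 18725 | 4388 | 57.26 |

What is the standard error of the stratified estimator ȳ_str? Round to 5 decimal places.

Var(ȳ_str) = Σₕ Wₕ²(1 − fₕ)sₕ²/nₕ with Wₕ = Nₕ/N, N = 24076.
Suburban: Wₕ = 0.22225453; term = 0.22225453²·(1 − 0.19772005)·497/1058 = 0.018616494.
Rural: Wₕ = 0.77774547; term = 0.77774547²·(1 − 0.23433912)·57.26/4388 = 0.0060436063.
Sum = 0.0246601.
SE = √(0.0246601) = 0.15704.

0.15704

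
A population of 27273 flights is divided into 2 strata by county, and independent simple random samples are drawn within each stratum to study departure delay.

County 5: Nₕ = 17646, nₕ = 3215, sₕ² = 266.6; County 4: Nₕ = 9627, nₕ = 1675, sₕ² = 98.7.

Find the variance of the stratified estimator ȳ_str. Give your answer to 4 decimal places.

0.0345

Var(ȳ_str) = Σₕ Wₕ²(1 − fₕ)sₕ²/nₕ with Wₕ = Nₕ/N, N = 27273.
County 5: Wₕ = 0.64701353; term = 0.64701353²·(1 − 0.18219426)·266.6/3215 = 0.028389389.
County 4: Wₕ = 0.35298647; term = 0.35298647²·(1 − 0.17398982)·98.7/1675 = 0.0060646237.
Sum = 0.034454013.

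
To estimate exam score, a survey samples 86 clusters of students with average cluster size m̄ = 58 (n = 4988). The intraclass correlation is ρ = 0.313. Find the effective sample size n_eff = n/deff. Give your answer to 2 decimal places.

deff = 1 + (58 − 1)·0.313 = 1 + 17.841 = 18.841.
n_eff = 4988 / 18.841 = 264.74.

264.74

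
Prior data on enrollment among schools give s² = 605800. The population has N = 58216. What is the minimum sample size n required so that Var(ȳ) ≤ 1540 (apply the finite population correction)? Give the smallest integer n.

391

Without fpc, n₀ = s²/D = 605800/1540 = 393.3766.
With fpc, (1 − n/N)·s²/n ≤ D requires n ≥ n₀/(1 + n₀/N) = 393.3766/(1 + 393.3766/58216) = 390.7363.
Rounding up, n = 391.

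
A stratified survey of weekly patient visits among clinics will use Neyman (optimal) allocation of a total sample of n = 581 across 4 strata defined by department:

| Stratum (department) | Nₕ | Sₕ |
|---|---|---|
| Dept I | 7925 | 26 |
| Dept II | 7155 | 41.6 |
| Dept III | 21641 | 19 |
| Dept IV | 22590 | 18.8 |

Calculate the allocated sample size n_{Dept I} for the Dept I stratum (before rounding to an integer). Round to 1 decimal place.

Neyman allocation: nₕ = n·NₕSₕ / Σⱼ NⱼSⱼ.
Σ NⱼSⱼ = 7925·26 + 7155·41.6 + 21641·19 + 22590·18.8 = 1.339569 × 10^6.
n_{Dept I} = 581·7925·26 / (1.339569 × 10^6) = 89.4.

89.4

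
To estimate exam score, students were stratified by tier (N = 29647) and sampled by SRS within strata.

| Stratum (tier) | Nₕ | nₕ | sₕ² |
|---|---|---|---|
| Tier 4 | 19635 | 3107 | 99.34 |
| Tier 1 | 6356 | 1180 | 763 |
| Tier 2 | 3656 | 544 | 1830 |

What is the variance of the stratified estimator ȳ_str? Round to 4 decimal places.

0.0796

Var(ȳ_str) = Σₕ Wₕ²(1 − fₕ)sₕ²/nₕ with Wₕ = Nₕ/N, N = 29647.
Tier 4: Wₕ = 0.66229298; term = 0.66229298²·(1 − 0.15823784)·99.34/3107 = 0.01180518.
Tier 1: Wₕ = 0.21438931; term = 0.21438931²·(1 − 0.18565135)·763/1180 = 0.024202442.
Tier 2: Wₕ = 0.12331770; term = 0.12331770²·(1 − 0.14879650)·1830/544 = 0.043544816.
Sum = 0.079552438.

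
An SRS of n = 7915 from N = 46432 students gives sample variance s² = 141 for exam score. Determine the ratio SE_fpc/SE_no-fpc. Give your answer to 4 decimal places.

f = n/N = 7915/46432 = 0.17046433.
SE_no-fpc = √(s²/n) = 0.13347013; SE_fpc = √((1−f)s²/n) = 0.12156306.
Ratio = √(1−f) = 0.91078849.

0.9108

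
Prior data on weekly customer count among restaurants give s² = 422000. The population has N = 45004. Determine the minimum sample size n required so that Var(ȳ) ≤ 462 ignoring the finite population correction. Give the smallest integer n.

Without fpc, n₀ = s²/D = 422000/462 = 913.4199.
Rounding up, n = 914.

914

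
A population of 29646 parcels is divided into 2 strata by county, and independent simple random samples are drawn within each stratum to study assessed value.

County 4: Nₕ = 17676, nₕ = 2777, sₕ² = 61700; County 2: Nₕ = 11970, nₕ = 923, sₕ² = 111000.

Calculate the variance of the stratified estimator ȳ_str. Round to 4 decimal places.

Var(ȳ_str) = Σₕ Wₕ²(1 − fₕ)sₕ²/nₕ with Wₕ = Nₕ/N, N = 29646.
County 4: Wₕ = 0.59623558; term = 0.59623558²·(1 − 0.15710568)·61700/2777 = 6.6576075.
County 2: Wₕ = 0.40376442; term = 0.40376442²·(1 − 0.07710944)·111000/923 = 18.093708.
Sum = 24.751316.

24.7513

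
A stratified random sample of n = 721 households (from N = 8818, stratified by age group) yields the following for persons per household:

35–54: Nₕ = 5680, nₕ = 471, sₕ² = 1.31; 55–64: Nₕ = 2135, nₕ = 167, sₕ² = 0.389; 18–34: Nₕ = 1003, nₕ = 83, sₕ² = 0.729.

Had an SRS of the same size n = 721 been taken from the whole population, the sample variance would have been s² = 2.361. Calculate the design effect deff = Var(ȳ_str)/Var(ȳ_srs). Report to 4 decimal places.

0.4285

Var(ȳ_str) = Σ Wₕ²(1−fₕ)sₕ²/nₕ with Wₕ = Nₕ/8818:
  35–54: (5680/8818)²·(1−471/5680)·1.31/471 = 0.00105831
  55–64: (2135/8818)²·(1−167/2135)·0.389/167 = 1.2586817 × 10^-4
  18–34: (1003/8818)²·(1−83/1003)·0.729/83 = 1.0423126 × 10^-4
  → Var(ȳ_str) = 0.0012884094.
Var(ȳ_srs) = (1 − 721/8818)·2.361/721 = 0.0030068708.
deff = 0.0012884094 / 0.0030068708 = 0.4285.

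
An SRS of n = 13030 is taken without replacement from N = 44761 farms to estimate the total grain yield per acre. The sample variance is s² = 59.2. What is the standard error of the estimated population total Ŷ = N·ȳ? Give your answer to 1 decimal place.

Var(Ŷ) = N²·Var(ȳ) = N²·(1 − n/N)·s²/n.
f = 13030/44761 = 0.29110163; Var(ȳ) = 0.70889837·59.2/13030 = 0.0032207815.
Var(Ŷ) = 44761² · 0.0032207815 = 6.4529875 × 10^6.
SE(Ŷ) = √(6.4529875 × 10^6) = 2540.3.

2540.3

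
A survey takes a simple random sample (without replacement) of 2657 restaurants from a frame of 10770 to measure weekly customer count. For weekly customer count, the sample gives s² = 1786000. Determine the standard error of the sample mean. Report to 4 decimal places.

Under SRS without replacement, Var(ȳ) = (1 − f)·s²/n with f = n/N = 2657/10770 = 0.24670381.
Var(ȳ) = (1 − 0.24670381)·1786000/2657 = 0.75329619·672.18668 = 506.35566.
SE(ȳ) = √(506.35566) = 22.5023.

22.5023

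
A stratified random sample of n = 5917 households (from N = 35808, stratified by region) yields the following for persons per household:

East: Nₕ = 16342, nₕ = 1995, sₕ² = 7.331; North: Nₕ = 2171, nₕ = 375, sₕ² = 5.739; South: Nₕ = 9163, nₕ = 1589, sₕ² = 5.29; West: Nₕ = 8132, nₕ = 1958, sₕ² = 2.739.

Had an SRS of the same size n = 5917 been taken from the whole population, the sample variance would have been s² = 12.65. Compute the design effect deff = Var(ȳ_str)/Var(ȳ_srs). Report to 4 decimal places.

0.5342

Var(ȳ_str) = Σ Wₕ²(1−fₕ)sₕ²/nₕ with Wₕ = Nₕ/35808:
  East: (16342/35808)²·(1−1995/16342)·7.331/1995 = 6.7193381 × 10^-4
  North: (2171/35808)²·(1−375/2171)·5.739/375 = 4.653835 × 10^-5
  South: (9163/35808)²·(1−1589/9163)·5.29/1589 = 1.8019164 × 10^-4
  West: (8132/35808)²·(1−1958/8132)·2.739/1958 = 5.4775104 × 10^-5
  → Var(ȳ_str) = 9.534389 × 10^-4.
Var(ȳ_srs) = (1 − 5917/35808)·12.65/5917 = 0.0017846347.
deff = (9.534389 × 10^-4) / 0.0017846347 = 0.5342.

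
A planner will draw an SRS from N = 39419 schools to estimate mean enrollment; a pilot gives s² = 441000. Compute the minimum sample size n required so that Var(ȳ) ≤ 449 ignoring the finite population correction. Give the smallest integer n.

983

Without fpc, n₀ = s²/D = 441000/449 = 982.1826.
Rounding up, n = 983.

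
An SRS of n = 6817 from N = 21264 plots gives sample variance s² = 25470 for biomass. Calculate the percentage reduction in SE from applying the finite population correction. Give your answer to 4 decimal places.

17.5736

f = n/N = 6817/21264 = 0.32058879.
SE_no-fpc = √(s²/n) = 1.9329376; SE_fpc = √((1−f)s²/n) = 1.5932509.
Ratio = √(1−f) = 0.82426404. Reduction = 100·(1 − 0.82426404) = 17.5736%.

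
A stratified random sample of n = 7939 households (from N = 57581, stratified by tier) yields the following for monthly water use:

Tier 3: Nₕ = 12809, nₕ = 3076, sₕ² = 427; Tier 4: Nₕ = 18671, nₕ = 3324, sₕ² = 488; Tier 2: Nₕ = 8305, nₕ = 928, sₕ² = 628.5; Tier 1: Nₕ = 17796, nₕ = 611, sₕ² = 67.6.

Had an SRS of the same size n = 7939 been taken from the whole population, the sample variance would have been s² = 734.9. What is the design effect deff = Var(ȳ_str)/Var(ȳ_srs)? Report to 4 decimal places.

Var(ȳ_str) = Σ Wₕ²(1−fₕ)sₕ²/nₕ with Wₕ = Nₕ/57581:
  Tier 3: (12809/57581)²·(1−3076/12809)·427/3076 = 0.0052196945
  Tier 4: (18671/57581)²·(1−3324/18671)·488/3324 = 0.01268795
  Tier 2: (8305/57581)²·(1−928/8305)·628.5/928 = 0.012514639
  Tier 1: (17796/57581)²·(1−611/17796)·67.6/611 = 0.010205141
  → Var(ȳ_str) = 0.040627425.
Var(ȳ_srs) = (1 − 7939/57581)·734.9/7939 = 0.079805443.
deff = 0.040627425 / 0.079805443 = 0.5091.

0.5091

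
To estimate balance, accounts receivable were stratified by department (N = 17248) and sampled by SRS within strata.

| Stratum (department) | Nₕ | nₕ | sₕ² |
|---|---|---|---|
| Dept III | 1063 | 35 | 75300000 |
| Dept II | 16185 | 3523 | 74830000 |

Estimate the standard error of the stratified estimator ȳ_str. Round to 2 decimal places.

Var(ȳ_str) = Σₕ Wₕ²(1 − fₕ)sₕ²/nₕ with Wₕ = Nₕ/N, N = 17248.
Dept III: Wₕ = 0.06163033; term = 0.06163033²·(1 − 0.03292568)·75300000/35 = 7902.706.
Dept II: Wₕ = 0.93836967; term = 0.93836967²·(1 − 0.21767068)·74830000/3523 = 14631.897.
Sum = 22534.603.
SE = √(22534.603) = 150.12.

150.12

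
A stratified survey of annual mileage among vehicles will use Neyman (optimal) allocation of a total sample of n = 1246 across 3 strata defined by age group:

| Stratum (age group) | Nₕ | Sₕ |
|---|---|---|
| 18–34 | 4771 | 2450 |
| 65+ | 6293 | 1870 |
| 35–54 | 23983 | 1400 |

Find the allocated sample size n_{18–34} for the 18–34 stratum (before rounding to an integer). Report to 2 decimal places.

255.37

Neyman allocation: nₕ = n·NₕSₕ / Σⱼ NⱼSⱼ.
Σ NⱼSⱼ = 4771·2450 + 6293·1870 + 23983·1400 = 5.703306 × 10^7.
n_{18–34} = 1246·4771·2450 / (5.703306 × 10^7) = 255.37.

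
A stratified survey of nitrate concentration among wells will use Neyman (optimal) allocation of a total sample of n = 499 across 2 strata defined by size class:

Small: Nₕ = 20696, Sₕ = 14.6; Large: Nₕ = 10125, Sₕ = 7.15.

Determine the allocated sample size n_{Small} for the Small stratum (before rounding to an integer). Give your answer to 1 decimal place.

402.6

Neyman allocation: nₕ = n·NₕSₕ / Σⱼ NⱼSⱼ.
Σ NⱼSⱼ = 20696·14.6 + 10125·7.15 = 374555.35.
n_{Small} = 499·20696·14.6 / 374555.35 = 402.6.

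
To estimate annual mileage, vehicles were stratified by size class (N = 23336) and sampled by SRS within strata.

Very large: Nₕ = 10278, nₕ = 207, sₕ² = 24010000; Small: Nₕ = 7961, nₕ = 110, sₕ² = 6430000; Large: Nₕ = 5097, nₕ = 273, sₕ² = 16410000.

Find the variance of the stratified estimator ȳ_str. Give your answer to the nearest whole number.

31470

Var(ȳ_str) = Σₕ Wₕ²(1 − fₕ)sₕ²/nₕ with Wₕ = Nₕ/N, N = 23336.
Very large: Wₕ = 0.44043538; term = 0.44043538²·(1 − 0.02014011)·24010000/207 = 22047.035.
Small: Wₕ = 0.34114673; term = 0.34114673²·(1 − 0.01381736)·6430000/110 = 6709.0041.
Large: Wₕ = 0.21841790; term = 0.21841790²·(1 − 0.05356092)·16410000/273 = 2714.0324.
Sum = 31470.072.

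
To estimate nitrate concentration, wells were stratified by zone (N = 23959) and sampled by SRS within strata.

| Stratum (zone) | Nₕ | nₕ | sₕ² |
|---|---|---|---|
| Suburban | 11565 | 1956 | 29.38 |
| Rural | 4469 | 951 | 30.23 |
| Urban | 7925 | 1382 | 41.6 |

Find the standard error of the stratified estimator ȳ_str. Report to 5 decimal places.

0.08061

Var(ȳ_str) = Σₕ Wₕ²(1 − fₕ)sₕ²/nₕ with Wₕ = Nₕ/N, N = 23959.
Suburban: Wₕ = 0.48269961; term = 0.48269961²·(1 − 0.16913100)·29.38/1956 = 0.0029078326.
Rural: Wₕ = 0.18652698; term = 0.18652698²·(1 − 0.21279928)·30.23/951 = 8.706156 × 10^-4.
Urban: Wₕ = 0.33077340; term = 0.33077340²·(1 − 0.17438486)·41.6/1382 = 0.0027190933.
Sum = 0.0064975415.
SE = √(0.0064975415) = 0.08061.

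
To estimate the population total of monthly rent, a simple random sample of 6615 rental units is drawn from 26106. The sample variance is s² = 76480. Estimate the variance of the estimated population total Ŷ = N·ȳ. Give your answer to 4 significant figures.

5.883 × 10^9

Var(Ŷ) = N²·Var(ȳ) = N²·(1 − n/N)·s²/n.
f = 6615/26106 = 0.25339003; Var(ȳ) = 0.74660997·76480/6615 = 8.6320077.
Var(Ŷ) = 26106² · 8.6320077 = 5.8829138 × 10^9.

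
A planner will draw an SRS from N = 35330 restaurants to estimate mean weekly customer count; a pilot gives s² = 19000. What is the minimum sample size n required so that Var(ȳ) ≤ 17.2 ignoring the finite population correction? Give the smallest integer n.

Without fpc, n₀ = s²/D = 19000/17.2 = 1104.6512.
Rounding up, n = 1105.

1105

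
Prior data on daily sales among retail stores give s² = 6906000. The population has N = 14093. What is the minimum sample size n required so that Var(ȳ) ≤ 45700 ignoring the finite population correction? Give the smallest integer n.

Without fpc, n₀ = s²/D = 6906000/45700 = 151.1160.
Rounding up, n = 152.

152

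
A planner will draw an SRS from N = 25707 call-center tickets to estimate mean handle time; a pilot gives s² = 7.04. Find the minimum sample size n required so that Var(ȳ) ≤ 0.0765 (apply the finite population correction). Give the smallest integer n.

Without fpc, n₀ = s²/D = 7.04/0.0765 = 92.0261.
With fpc, (1 − n/N)·s²/n ≤ D requires n ≥ n₀/(1 + n₀/N) = 92.0261/(1 + 92.0261/25707) = 91.6978.
Rounding up, n = 92.

92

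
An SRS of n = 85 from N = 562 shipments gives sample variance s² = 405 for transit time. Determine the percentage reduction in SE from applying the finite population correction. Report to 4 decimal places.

7.8721

f = n/N = 85/562 = 0.15124555.
SE_no-fpc = √(s²/n) = 2.1828206; SE_fpc = √((1−f)s²/n) = 2.0109862.
Ratio = √(1−f) = 0.92127870. Reduction = 100·(1 − 0.92127870) = 7.8721%.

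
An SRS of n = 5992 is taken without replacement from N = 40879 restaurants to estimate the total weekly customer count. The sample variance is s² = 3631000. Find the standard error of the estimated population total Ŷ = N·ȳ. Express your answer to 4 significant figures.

Var(Ŷ) = N²·Var(ȳ) = N²·(1 − n/N)·s²/n.
f = 5992/40879 = 0.14657893; Var(ȳ) = 0.85342107·3631000/5992 = 517.15152.
Var(Ŷ) = 40879² · 517.15152 = 8.642081 × 10^11.
SE(Ŷ) = √(8.642081 × 10^11) = 929600.

929600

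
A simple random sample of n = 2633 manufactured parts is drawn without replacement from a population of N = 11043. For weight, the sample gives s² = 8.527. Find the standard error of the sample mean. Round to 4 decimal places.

0.0497

Under SRS without replacement, Var(ȳ) = (1 − f)·s²/n with f = n/N = 2633/11043 = 0.23843159.
Var(ȳ) = (1 − 0.23843159)·8.527/2633 = 0.76156841·0.0032385112 = 0.0024663478.
SE(ȳ) = √(0.0024663478) = 0.0497.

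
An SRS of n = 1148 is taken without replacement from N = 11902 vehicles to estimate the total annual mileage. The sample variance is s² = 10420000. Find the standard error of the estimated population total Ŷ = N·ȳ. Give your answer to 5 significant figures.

Var(Ŷ) = N²·Var(ȳ) = N²·(1 − n/N)·s²/n.
f = 1148/11902 = 0.09645438; Var(ȳ) = 0.90354562·10420000/1148 = 8201.1719.
Var(Ŷ) = 11902² · 8201.1719 = 1.1617584 × 10^12.
SE(Ŷ) = √(1.1617584 × 10^12) = 1.0778 × 10^6.

1.0778 × 10^6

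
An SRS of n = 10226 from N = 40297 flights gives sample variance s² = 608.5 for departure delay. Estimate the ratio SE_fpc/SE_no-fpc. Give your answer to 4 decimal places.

0.8638

f = n/N = 10226/40297 = 0.25376579.
SE_no-fpc = √(s²/n) = 0.24393684; SE_fpc = √((1−f)s²/n) = 0.21072447.
Ratio = √(1−f) = 0.86384849.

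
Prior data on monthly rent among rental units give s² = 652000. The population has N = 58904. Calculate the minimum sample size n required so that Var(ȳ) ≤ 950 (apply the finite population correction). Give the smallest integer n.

Without fpc, n₀ = s²/D = 652000/950 = 686.3158.
With fpc, (1 − n/N)·s²/n ≤ D requires n ≥ n₀/(1 + n₀/N) = 686.3158/(1 + 686.3158/58904) = 678.4113.
Rounding up, n = 679.

679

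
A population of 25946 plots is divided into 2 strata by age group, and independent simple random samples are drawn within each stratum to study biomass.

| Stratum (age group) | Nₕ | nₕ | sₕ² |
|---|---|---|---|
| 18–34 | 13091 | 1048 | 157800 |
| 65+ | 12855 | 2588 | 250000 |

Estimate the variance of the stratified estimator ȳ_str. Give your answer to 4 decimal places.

54.2012

Var(ȳ_str) = Σₕ Wₕ²(1 − fₕ)sₕ²/nₕ with Wₕ = Nₕ/N, N = 25946.
18–34: Wₕ = 0.50454791; term = 0.50454791²·(1 − 0.08005500)·157800/1048 = 35.262443.
65+: Wₕ = 0.49545209; term = 0.49545209²·(1 − 0.20132244)·250000/2588 = 18.938717.
Sum = 54.20116.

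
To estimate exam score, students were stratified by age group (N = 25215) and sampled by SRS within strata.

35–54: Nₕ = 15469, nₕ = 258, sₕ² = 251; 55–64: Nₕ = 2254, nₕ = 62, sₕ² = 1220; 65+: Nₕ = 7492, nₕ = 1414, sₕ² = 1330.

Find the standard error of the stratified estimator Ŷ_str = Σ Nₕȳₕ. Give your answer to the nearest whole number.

Var(Ŷ_str) = Σₕ Nₕ²(1 − fₕ)sₕ²/nₕ.
35–54: 15469²·(1 − 258/15469)·251/258 = 2.2891488 × 10^8.
55–64: 2254²·(1 − 62/2254)·1220/62 = 9.7221564 × 10^7.
65+: 7492²·(1 − 1414/7492)·1330/1414 = 4.2831245 × 10^7.
Sum = 3.6896769 × 10^8.
SE = √(3.6896769 × 10^8) = 19209.

19209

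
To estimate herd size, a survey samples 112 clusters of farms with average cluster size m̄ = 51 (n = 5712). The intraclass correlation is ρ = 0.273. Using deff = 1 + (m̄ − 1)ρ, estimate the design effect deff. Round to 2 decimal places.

14.65

deff = 1 + (51 − 1)·0.273 = 1 + 13.65 = 14.65.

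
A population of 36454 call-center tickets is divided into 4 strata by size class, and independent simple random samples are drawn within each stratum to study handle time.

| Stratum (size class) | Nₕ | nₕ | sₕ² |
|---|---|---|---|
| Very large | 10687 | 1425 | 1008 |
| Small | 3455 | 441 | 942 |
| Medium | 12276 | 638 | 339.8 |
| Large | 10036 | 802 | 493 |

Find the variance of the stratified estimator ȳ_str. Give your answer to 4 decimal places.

0.1696

Var(ȳ_str) = Σₕ Wₕ²(1 − fₕ)sₕ²/nₕ with Wₕ = Nₕ/N, N = 36454.
Very large: Wₕ = 0.29316399; term = 0.29316399²·(1 − 0.13333957)·1008/1425 = 0.052688505.
Small: Wₕ = 0.09477698; term = 0.09477698²·(1 − 0.12764110)·942/441 = 0.016738373.
Medium: Wₕ = 0.33675317; term = 0.33675317²·(1 − 0.05197133)·339.8/638 = 0.0572595.
Large: Wₕ = 0.27530586; term = 0.27530586²·(1 − 0.07991232)·493/802 = 0.042867948.
Sum = 0.16955433.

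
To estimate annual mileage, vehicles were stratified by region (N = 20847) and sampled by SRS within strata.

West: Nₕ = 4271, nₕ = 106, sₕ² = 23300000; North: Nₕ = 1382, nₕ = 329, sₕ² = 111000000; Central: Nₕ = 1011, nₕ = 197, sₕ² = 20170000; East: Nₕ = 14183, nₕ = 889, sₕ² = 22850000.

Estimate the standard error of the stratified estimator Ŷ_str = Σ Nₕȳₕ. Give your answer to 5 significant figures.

Var(Ŷ_str) = Σₕ Nₕ²(1 − fₕ)sₕ²/nₕ.
West: 4271²·(1 − 106/4271)·23300000/106 = 3.9101609 × 10^12.
North: 1382²·(1 − 329/1382)·111000000/329 = 4.9097965 × 10^11.
Central: 1011²·(1 − 197/1011)·20170000/197 = 8.4258793 × 10^10.
East: 14183²·(1 − 889/14183)·22850000/889 = 4.8462769 × 10^12.
Sum = 9.3316762 × 10^12.
SE = √(9.3316762 × 10^12) = 3.0548 × 10^6.

3.0548 × 10^6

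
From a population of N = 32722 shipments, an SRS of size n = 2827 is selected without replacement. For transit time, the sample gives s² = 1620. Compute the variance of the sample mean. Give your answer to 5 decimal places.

0.52354

Under SRS without replacement, Var(ȳ) = (1 − f)·s²/n with f = n/N = 2827/32722 = 0.08639447.
Var(ȳ) = (1 − 0.08639447)·1620/2827 = 0.91360553·0.57304563 = 0.52353766.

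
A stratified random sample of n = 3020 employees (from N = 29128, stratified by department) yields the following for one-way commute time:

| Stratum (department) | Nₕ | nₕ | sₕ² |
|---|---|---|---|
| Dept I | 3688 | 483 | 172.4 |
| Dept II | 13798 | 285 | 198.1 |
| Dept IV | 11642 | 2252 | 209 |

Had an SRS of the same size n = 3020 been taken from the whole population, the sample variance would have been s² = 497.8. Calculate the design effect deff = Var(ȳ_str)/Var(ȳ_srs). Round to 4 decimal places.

1.1485

Var(ȳ_str) = Σ Wₕ²(1−fₕ)sₕ²/nₕ with Wₕ = Nₕ/29128:
  Dept I: (3688/29128)²·(1−483/3688)·172.4/483 = 0.0049726483
  Dept II: (13798/29128)²·(1−285/13798)·198.1/285 = 0.15275175
  Dept IV: (11642/29128)²·(1−2252/11642)·209/2252 = 0.011957758
  → Var(ȳ_str) = 0.16968216.
Var(ȳ_srs) = (1 − 3020/29128)·497.8/3020 = 0.14774435.
deff = 0.16968216 / 0.14774435 = 1.1485.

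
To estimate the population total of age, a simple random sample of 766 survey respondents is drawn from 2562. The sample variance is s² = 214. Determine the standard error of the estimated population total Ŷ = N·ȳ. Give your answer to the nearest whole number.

Var(Ŷ) = N²·Var(ȳ) = N²·(1 − n/N)·s²/n.
f = 766/2562 = 0.29898517; Var(ȳ) = 0.70101483·214/766 = 0.19584487.
Var(Ŷ) = 2562² · 0.19584487 = 1.2854952 × 10^6.
SE(Ŷ) = √(1.2854952 × 10^6) = 1134.

1134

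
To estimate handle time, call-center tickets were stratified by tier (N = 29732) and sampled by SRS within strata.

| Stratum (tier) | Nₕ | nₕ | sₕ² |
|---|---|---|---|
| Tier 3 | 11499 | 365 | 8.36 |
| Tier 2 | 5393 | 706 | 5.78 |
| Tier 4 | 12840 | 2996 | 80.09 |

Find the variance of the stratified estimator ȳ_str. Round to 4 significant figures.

0.007374

Var(ȳ_str) = Σₕ Wₕ²(1 − fₕ)sₕ²/nₕ with Wₕ = Nₕ/N, N = 29732.
Tier 3: Wₕ = 0.38675501; term = 0.38675501²·(1 − 0.03174189)·8.36/365 = 0.0033172367.
Tier 2: Wₕ = 0.18138706; term = 0.18138706²·(1 − 0.13091044)·5.78/706 = 2.3409938 × 10^-4.
Tier 4: Wₕ = 0.43185793; term = 0.43185793²·(1 − 0.23333333)·80.09/2996 = 0.0038223008.
Sum = 0.0073736369.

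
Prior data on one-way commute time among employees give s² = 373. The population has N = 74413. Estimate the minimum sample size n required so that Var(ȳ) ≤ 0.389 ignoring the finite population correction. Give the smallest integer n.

959

Without fpc, n₀ = s²/D = 373/0.389 = 958.8689.
Rounding up, n = 959.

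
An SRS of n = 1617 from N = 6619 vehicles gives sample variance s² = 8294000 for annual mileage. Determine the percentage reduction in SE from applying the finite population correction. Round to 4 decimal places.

13.0688

f = n/N = 1617/6619 = 0.24429672.
SE_no-fpc = √(s²/n) = 71.618794; SE_fpc = √((1−f)s²/n) = 62.259074.
Ratio = √(1−f) = 0.86931196. Reduction = 100·(1 − 0.86931196) = 13.0688%.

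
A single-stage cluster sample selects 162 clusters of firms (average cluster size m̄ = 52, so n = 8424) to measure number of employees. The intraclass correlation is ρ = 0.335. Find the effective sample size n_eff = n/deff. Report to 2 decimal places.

deff = 1 + (52 − 1)·0.335 = 1 + 17.085 = 18.085.
n_eff = 8424 / 18.085 = 465.80.

465.80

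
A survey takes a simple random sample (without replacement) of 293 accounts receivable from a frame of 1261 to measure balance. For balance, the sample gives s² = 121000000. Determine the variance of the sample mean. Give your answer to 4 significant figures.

Under SRS without replacement, Var(ȳ) = (1 − f)·s²/n with f = n/N = 293/1261 = 0.23235527.
Var(ȳ) = (1 − 0.23235527)·121000000/293 = 0.76764473·412969.28 = 317013.69.

317000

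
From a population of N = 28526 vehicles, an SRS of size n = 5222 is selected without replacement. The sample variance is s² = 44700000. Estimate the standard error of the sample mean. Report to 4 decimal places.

Under SRS without replacement, Var(ȳ) = (1 − f)·s²/n with f = n/N = 5222/28526 = 0.18306107.
Var(ȳ) = (1 − 0.18306107)·44700000/5222 = 0.81693893·8559.9387 = 6992.9472.
SE(ȳ) = √(6992.9472) = 83.6238.

83.6238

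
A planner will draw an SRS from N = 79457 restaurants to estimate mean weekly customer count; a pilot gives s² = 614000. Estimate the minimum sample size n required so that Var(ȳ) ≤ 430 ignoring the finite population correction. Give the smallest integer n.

Without fpc, n₀ = s²/D = 614000/430 = 1427.9070.
Rounding up, n = 1428.

1428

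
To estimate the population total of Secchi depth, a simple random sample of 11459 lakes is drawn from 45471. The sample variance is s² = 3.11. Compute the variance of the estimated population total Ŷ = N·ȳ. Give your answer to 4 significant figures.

419700

Var(Ŷ) = N²·Var(ȳ) = N²·(1 − n/N)·s²/n.
f = 11459/45471 = 0.25200677; Var(ȳ) = 0.74799323·3.11/11459 = 2.0300715 × 10^-4.
Var(Ŷ) = 45471² · (2.0300715 × 10^-4) = 419739.99.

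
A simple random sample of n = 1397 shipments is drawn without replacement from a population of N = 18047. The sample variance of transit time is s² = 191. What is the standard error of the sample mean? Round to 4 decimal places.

Under SRS without replacement, Var(ȳ) = (1 − f)·s²/n with f = n/N = 1397/18047 = 0.07740899.
Var(ȳ) = (1 − 0.07740899)·191/1397 = 0.92259101·0.13672155 = 0.12613807.
SE(ȳ) = √(0.12613807) = 0.3552.

0.3552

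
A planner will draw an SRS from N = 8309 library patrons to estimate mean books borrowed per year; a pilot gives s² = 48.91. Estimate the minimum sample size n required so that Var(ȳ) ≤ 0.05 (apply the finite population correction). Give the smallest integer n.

876

Without fpc, n₀ = s²/D = 48.91/0.05 = 978.2000.
With fpc, (1 − n/N)·s²/n ≤ D requires n ≥ n₀/(1 + n₀/N) = 978.2000/(1 + 978.2000/8309) = 875.1684.
Rounding up, n = 876.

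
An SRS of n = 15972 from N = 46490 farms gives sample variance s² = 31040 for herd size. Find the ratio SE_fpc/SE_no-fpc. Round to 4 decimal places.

0.8102

f = n/N = 15972/46490 = 0.34355775.
SE_no-fpc = √(s²/n) = 1.3940592; SE_fpc = √((1−f)s²/n) = 1.1294824.
Ratio = √(1−f) = 0.81021124.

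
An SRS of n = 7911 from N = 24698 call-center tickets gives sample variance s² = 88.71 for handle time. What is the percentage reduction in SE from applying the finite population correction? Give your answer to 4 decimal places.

f = n/N = 7911/24698 = 0.32030934.
SE_no-fpc = √(s²/n) = 0.10589382; SE_fpc = √((1−f)s²/n) = 0.087302413.
Ratio = √(1−f) = 0.82443354. Reduction = 100·(1 − 0.82443354) = 17.5566%.

17.5566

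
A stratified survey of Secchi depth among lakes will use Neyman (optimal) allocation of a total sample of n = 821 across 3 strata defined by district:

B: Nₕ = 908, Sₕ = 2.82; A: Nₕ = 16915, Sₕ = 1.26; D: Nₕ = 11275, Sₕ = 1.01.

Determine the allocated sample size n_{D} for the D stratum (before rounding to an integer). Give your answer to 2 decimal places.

Neyman allocation: nₕ = n·NₕSₕ / Σⱼ NⱼSⱼ.
Σ NⱼSⱼ = 908·2.82 + 16915·1.26 + 11275·1.01 = 35261.21.
n_{D} = 821·11275·1.01 / 35261.21 = 265.15.

265.15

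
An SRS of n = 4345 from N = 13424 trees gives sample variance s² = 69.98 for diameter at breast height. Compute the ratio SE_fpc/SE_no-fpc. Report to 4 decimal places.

0.8224

f = n/N = 4345/13424 = 0.32367402.
SE_no-fpc = √(s²/n) = 0.1269089; SE_fpc = √((1−f)s²/n) = 0.10436866.
Ratio = √(1−f) = 0.82239041.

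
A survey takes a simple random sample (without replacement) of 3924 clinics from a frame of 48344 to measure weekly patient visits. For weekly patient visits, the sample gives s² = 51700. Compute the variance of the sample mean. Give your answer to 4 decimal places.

12.1059

Under SRS without replacement, Var(ȳ) = (1 − f)·s²/n with f = n/N = 3924/48344 = 0.08116829.
Var(ȳ) = (1 − 0.08116829)·51700/3924 = 0.91883171·13.175331 = 12.105912.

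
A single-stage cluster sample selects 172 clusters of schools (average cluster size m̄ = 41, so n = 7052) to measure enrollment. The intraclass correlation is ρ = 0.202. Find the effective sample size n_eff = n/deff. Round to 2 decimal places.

776.65

deff = 1 + (41 − 1)·0.202 = 1 + 8.08 = 9.08.
n_eff = 7052 / 9.08 = 776.65.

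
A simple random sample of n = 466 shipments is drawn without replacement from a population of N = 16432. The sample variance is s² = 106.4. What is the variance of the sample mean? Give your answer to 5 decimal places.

0.22185

Under SRS without replacement, Var(ȳ) = (1 − f)·s²/n with f = n/N = 466/16432 = 0.02835930.
Var(ȳ) = (1 − 0.02835930)·106.4/466 = 0.97164070·0.22832618 = 0.22185101.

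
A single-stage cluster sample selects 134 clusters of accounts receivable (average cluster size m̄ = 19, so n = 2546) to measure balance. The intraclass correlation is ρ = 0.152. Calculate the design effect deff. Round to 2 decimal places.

deff = 1 + (19 − 1)·0.152 = 1 + 2.736 = 3.736.

3.74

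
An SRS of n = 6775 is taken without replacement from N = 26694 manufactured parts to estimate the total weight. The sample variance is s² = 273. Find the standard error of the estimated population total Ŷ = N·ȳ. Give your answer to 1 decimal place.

4628.8

Var(Ŷ) = N²·Var(ȳ) = N²·(1 − n/N)·s²/n.
f = 6775/26694 = 0.25380235; Var(ȳ) = 0.74619765·273/6775 = 0.030068186.
Var(Ŷ) = 26694² · 0.030068186 = 2.1425676 × 10^7.
SE(Ŷ) = √(2.1425676 × 10^7) = 4628.8.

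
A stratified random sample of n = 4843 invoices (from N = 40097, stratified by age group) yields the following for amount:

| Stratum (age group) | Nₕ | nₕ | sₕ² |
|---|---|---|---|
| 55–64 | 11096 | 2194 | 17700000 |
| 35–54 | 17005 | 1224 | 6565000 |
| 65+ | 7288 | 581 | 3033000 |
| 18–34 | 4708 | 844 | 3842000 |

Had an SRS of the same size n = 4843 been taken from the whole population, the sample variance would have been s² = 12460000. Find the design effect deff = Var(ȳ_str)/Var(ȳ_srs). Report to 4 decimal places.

Var(ȳ_str) = Σ Wₕ²(1−fₕ)sₕ²/nₕ with Wₕ = Nₕ/40097:
  55–64: (11096/40097)²·(1−2194/11096)·17700000/2194 = 495.64065
  35–54: (17005/40097)²·(1−1224/17005)·6565000/1224 = 895.24253
  65+: (7288/40097)²·(1−581/7288)·3033000/581 = 158.71179
  18–34: (4708/40097)²·(1−844/4708)·3842000/844 = 51.506818
  → Var(ȳ_str) = 1601.1018.
Var(ȳ_srs) = (1 − 4843/40097)·12460000/4843 = 2262.039.
deff = 1601.1018 / 2262.039 = 0.7078.

0.7078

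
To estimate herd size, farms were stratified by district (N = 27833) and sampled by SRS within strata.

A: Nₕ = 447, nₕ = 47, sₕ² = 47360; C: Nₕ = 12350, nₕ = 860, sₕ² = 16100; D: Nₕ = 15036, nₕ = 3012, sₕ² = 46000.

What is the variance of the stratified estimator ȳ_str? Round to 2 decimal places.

7.23

Var(ȳ_str) = Σₕ Wₕ²(1 − fₕ)sₕ²/nₕ with Wₕ = Nₕ/N, N = 27833.
A: Wₕ = 0.01606007; term = 0.01606007²·(1 − 0.10514541)·47360/47 = 0.23257408.
C: Wₕ = 0.44371789; term = 0.44371789²·(1 − 0.06963563)·16100/860 = 3.4292123.
D: Wₕ = 0.54022204; term = 0.54022204²·(1 − 0.20031923)·46000/3012 = 3.5642168.
Sum = 7.2260032.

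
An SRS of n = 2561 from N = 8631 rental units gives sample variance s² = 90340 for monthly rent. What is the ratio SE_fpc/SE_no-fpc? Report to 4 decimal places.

0.8386

f = n/N = 2561/8631 = 0.29672112.
SE_no-fpc = √(s²/n) = 5.9392999; SE_fpc = √((1−f)s²/n) = 4.9807993.
Ratio = √(1−f) = 0.83861724.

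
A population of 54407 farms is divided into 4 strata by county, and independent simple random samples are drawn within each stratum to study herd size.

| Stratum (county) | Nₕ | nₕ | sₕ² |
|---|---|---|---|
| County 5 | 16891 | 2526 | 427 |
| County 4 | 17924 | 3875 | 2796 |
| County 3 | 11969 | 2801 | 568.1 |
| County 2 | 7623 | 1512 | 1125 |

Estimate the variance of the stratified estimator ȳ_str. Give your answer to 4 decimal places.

0.0945

Var(ȳ_str) = Σₕ Wₕ²(1 − fₕ)sₕ²/nₕ with Wₕ = Nₕ/N, N = 54407.
County 5: Wₕ = 0.31045638; term = 0.31045638²·(1 − 0.14954710)·427/2526 = 0.013856258.
County 4: Wₕ = 0.32944290; term = 0.32944290²·(1 − 0.21619058)·2796/3875 = 0.061381324.
County 3: Wₕ = 0.21999007; term = 0.21999007²·(1 − 0.23402122)·568.1/2801 = 0.0075185587.
County 2: Wₕ = 0.14011065; term = 0.14011065²·(1 − 0.19834711)·1125/1512 = 0.011709258.
Sum = 0.094465399.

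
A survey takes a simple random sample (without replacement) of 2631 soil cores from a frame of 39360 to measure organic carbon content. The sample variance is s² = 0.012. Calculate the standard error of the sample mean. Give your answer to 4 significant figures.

Under SRS without replacement, Var(ȳ) = (1 − f)·s²/n with f = n/N = 2631/39360 = 0.06684451.
Var(ȳ) = (1 − 0.06684451)·0.012/2631 = 0.93315549·4.5610034 × 10^-6 = 4.2561254 × 10^-6.
SE(ȳ) = √(4.2561254 × 10^-6) = 0.002063.

0.002063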